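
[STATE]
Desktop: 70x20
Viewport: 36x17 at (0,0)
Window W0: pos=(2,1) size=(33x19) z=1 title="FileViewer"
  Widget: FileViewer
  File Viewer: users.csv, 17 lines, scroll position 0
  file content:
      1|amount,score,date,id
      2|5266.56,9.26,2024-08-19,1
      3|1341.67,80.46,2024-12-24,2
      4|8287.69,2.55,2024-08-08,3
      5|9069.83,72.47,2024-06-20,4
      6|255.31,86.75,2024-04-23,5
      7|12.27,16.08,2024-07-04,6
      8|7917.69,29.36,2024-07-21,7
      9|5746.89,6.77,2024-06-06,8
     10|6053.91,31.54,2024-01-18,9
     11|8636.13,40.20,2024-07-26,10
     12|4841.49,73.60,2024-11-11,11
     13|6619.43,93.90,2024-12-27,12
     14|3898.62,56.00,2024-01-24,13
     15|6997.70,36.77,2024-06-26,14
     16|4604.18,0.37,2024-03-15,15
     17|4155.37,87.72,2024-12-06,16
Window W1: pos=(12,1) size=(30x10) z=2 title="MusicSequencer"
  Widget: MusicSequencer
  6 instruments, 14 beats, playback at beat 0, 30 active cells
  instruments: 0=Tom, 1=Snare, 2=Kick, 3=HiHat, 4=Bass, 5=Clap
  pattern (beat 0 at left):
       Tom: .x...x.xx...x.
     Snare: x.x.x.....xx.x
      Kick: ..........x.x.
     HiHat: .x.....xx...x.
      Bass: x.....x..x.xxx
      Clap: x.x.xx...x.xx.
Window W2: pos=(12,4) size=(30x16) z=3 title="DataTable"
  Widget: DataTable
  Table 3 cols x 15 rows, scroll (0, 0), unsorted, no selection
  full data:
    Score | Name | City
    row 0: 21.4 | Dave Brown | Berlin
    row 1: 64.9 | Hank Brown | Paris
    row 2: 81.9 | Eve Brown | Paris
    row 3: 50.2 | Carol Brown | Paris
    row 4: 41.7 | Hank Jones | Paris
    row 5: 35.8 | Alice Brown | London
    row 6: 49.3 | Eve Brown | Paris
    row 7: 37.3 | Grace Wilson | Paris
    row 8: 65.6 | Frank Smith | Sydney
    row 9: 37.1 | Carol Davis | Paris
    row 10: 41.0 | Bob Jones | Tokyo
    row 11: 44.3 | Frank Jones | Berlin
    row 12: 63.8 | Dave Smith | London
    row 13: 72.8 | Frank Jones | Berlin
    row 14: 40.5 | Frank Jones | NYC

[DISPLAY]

                                    
  ┏━━━━━━━━━┏━━━━━━━━━━━━━━━━━━━━━━━
  ┃ FileView┃ MusicSequencer        
  ┠─────────┠───────────────────────
  ┃amount,sc┏━━━━━━━━━━━━━━━━━━━━━━━
  ┃5266.56,9┃ DataTable             
  ┃1341.67,8┠───────────────────────
  ┃8287.69,2┃Score│Name        │City
  ┃9069.83,7┃─────┼────────────┼────
  ┃255.31,86┃21.4 │Dave Brown  │Berl
  ┃12.27,16.┃64.9 │Hank Brown  │Pari
  ┃7917.69,2┃81.9 │Eve Brown   │Pari
  ┃5746.89,6┃50.2 │Carol Brown │Pari
  ┃6053.91,3┃41.7 │Hank Jones  │Pari
  ┃8636.13,4┃35.8 │Alice Brown │Lond
  ┃4841.49,7┃49.3 │Eve Brown   │Pari
  ┃6619.43,9┃37.3 │Grace Wilson│Pari


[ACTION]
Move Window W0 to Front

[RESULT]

                                    
  ┏━━━━━━━━━━━━━━━━━━━━━━━━━━━━━━━┓━
  ┃ FileViewer                    ┃ 
  ┠───────────────────────────────┨─
  ┃amount,score,date,id          ▲┃━
  ┃5266.56,9.26,2024-08-19,1     █┃ 
  ┃1341.67,80.46,2024-12-24,2    ░┃─
  ┃8287.69,2.55,2024-08-08,3     ░┃y
  ┃9069.83,72.47,2024-06-20,4    ░┃─
  ┃255.31,86.75,2024-04-23,5     ░┃l
  ┃12.27,16.08,2024-07-04,6      ░┃i
  ┃7917.69,29.36,2024-07-21,7    ░┃i
  ┃5746.89,6.77,2024-06-06,8     ░┃i
  ┃6053.91,31.54,2024-01-18,9    ░┃i
  ┃8636.13,40.20,2024-07-26,10   ░┃d
  ┃4841.49,73.60,2024-11-11,11   ░┃i
  ┃6619.43,93.90,2024-12-27,12   ░┃i


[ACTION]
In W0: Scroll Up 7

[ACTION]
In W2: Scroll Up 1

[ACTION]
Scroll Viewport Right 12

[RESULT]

                                    
━━━━━━━━━━━━━━━━━━━━━━┓━━━━━━┓      
er                    ┃      ┃      
──────────────────────┨──────┨      
ore,date,id          ▲┃━━━━━━┓      
.26,2024-08-19,1     █┃      ┃      
0.46,2024-12-24,2    ░┃──────┨      
.55,2024-08-08,3     ░┃y     ┃      
2.47,2024-06-20,4    ░┃───   ┃      
.75,2024-04-23,5     ░┃lin   ┃      
08,2024-07-04,6      ░┃is    ┃      
9.36,2024-07-21,7    ░┃is    ┃      
.77,2024-06-06,8     ░┃is    ┃      
1.54,2024-01-18,9    ░┃is    ┃      
0.20,2024-07-26,10   ░┃don   ┃      
3.60,2024-11-11,11   ░┃is    ┃      
3.90,2024-12-27,12   ░┃is    ┃      


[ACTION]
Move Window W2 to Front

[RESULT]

                                    
━━━━━━━━━━━━━━━━━━━━━━┓━━━━━━┓      
er                    ┃      ┃      
──────────────────────┨──────┨      
┏━━━━━━━━━━━━━━━━━━━━━━━━━━━━┓      
┃ DataTable                  ┃      
┠────────────────────────────┨      
┃Score│Name        │City     ┃      
┃─────┼────────────┼──────   ┃      
┃21.4 │Dave Brown  │Berlin   ┃      
┃64.9 │Hank Brown  │Paris    ┃      
┃81.9 │Eve Brown   │Paris    ┃      
┃50.2 │Carol Brown │Paris    ┃      
┃41.7 │Hank Jones  │Paris    ┃      
┃35.8 │Alice Brown │London   ┃      
┃49.3 │Eve Brown   │Paris    ┃      
┃37.3 │Grace Wilson│Paris    ┃      


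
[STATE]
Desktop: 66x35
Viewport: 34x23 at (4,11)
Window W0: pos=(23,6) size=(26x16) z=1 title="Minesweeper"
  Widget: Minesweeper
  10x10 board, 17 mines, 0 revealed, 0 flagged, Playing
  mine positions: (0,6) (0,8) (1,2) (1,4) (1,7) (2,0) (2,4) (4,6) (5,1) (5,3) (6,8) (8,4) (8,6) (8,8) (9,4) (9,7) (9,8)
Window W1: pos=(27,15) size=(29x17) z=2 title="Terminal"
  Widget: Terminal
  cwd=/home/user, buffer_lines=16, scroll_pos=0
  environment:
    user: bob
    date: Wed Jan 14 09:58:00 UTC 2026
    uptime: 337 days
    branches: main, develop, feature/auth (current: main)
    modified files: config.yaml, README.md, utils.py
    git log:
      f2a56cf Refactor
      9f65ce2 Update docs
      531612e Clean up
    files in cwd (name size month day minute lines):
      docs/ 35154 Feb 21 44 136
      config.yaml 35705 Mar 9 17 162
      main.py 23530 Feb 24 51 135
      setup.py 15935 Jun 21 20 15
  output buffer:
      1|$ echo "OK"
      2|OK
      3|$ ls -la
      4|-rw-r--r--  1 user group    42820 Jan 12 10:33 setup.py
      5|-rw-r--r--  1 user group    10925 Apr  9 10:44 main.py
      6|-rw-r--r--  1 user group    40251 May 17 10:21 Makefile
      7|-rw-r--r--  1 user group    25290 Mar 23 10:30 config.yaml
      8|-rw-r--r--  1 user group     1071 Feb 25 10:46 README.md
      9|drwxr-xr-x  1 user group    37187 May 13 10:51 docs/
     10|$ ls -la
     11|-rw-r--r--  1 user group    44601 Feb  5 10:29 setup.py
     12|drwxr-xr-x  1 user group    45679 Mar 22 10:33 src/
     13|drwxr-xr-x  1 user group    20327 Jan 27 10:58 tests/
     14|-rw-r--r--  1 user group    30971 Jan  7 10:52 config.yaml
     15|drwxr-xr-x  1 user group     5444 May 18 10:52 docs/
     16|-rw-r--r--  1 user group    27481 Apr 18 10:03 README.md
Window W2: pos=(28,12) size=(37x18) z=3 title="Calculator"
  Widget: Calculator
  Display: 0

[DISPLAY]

                   ┃■■■■■■■■■■    
                   ┃■■■■┏━━━━━━━━━
                   ┃■■■■┃ Calculat
                   ┃■■■■┠─────────
                   ┃■■■┏┃         
                   ┃■■■┃┃┌───┬───┬
                   ┃■■■┠┃│ 7 │ 8 │
                   ┃■■■┃┃├───┼───┼
                   ┃   ┃┃│ 4 │ 5 │
                   ┃   ┃┃├───┼───┼
                   ┗━━━┃┃│ 1 │ 2 │
                       ┃┃├───┼───┼
                       ┃┃│ 0 │ . │
                       ┃┃├───┼───┼
                       ┃┃│ C │ MC│
                       ┃┃└───┴───┴
                       ┃┃         
                       ┃┃         
                       ┃┗━━━━━━━━━
                       ┃drwxr-xr-x
                       ┗━━━━━━━━━━
                                  
                                  


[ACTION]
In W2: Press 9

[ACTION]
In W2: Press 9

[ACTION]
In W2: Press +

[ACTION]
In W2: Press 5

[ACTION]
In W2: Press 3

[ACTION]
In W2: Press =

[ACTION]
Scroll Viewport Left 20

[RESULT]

                       ┃■■■■■■■■■■
                       ┃■■■■┏━━━━━
                       ┃■■■■┃ Calc
                       ┃■■■■┠─────
                       ┃■■■┏┃     
                       ┃■■■┃┃┌───┬
                       ┃■■■┠┃│ 7 │
                       ┃■■■┃┃├───┼
                       ┃   ┃┃│ 4 │
                       ┃   ┃┃├───┼
                       ┗━━━┃┃│ 1 │
                           ┃┃├───┼
                           ┃┃│ 0 │
                           ┃┃├───┼
                           ┃┃│ C │
                           ┃┃└───┴
                           ┃┃     
                           ┃┃     
                           ┃┗━━━━━
                           ┃drwxr-
                           ┗━━━━━━
                                  
                                  


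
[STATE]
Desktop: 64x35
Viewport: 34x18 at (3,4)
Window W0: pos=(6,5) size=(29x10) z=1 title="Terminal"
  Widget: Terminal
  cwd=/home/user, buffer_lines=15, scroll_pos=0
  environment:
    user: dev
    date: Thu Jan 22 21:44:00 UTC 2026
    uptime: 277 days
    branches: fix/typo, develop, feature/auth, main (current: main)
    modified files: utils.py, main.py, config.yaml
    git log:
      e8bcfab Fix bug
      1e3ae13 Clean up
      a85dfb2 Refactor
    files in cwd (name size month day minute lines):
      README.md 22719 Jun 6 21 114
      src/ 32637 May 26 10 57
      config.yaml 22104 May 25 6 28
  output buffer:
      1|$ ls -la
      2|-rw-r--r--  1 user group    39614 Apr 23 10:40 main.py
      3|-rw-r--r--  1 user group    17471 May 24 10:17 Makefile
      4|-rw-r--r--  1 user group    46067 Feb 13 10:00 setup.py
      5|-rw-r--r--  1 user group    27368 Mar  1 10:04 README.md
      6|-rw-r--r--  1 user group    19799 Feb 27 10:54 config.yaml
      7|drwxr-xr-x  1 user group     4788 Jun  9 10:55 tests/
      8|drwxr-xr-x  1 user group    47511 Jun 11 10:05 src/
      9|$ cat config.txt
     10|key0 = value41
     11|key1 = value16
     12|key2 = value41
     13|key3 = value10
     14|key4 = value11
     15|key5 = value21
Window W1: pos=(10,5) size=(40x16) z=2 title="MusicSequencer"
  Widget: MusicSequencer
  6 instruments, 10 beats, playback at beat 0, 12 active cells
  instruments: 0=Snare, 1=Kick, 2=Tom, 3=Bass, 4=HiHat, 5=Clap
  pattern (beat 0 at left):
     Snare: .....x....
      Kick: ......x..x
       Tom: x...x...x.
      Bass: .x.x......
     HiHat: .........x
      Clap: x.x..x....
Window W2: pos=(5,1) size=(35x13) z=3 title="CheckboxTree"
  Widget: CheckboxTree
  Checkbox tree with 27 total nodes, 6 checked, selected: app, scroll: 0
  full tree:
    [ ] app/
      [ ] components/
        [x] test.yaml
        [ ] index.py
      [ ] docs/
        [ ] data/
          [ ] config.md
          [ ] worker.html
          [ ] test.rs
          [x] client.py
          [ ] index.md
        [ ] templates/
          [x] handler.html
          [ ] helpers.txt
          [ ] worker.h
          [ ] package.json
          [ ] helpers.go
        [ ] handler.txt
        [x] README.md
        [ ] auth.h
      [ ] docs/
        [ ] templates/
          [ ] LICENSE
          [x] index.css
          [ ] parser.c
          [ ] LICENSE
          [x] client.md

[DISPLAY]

  ┃>[-] app/                      
  ┃   [-] components/             
  ┃     [x] test.yaml             
  ┃     [ ] index.py              
  ┃   [-] docs/                   
  ┃     [-] data/                 
  ┃       [ ] config.md           
  ┃       [ ] worker.html         
  ┃       [ ] test.rs             
  ┗━━━━━━━━━━━━━━━━━━━━━━━━━━━━━━━
   ┗━━━┃  Clap█·█··█····          
       ┃                          
       ┃                          
       ┃                          
       ┃                          
       ┃                          
       ┗━━━━━━━━━━━━━━━━━━━━━━━━━━
                                  


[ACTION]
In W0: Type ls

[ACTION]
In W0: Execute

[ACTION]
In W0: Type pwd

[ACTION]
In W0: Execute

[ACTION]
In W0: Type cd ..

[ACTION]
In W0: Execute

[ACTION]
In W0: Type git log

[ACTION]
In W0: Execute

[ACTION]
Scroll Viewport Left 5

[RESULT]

     ┃>[-] app/                   
     ┃   [-] components/          
     ┃     [x] test.yaml          
     ┃     [ ] index.py           
     ┃   [-] docs/                
     ┃     [-] data/              
     ┃       [ ] config.md        
     ┃       [ ] worker.html      
     ┃       [ ] test.rs          
     ┗━━━━━━━━━━━━━━━━━━━━━━━━━━━━
      ┗━━━┃  Clap█·█··█····       
          ┃                       
          ┃                       
          ┃                       
          ┃                       
          ┃                       
          ┗━━━━━━━━━━━━━━━━━━━━━━━
                                  


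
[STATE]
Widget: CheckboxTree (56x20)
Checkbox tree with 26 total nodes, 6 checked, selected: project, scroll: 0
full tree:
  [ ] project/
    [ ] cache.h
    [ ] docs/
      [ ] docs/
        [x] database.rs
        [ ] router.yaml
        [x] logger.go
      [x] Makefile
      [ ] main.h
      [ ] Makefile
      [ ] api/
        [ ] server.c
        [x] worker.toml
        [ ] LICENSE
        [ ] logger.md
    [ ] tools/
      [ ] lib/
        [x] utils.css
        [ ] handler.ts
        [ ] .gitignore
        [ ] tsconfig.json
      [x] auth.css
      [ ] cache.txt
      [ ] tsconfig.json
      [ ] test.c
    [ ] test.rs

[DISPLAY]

>[-] project/                                           
   [ ] cache.h                                          
   [-] docs/                                            
     [-] docs/                                          
       [x] database.rs                                  
       [ ] router.yaml                                  
       [x] logger.go                                    
     [x] Makefile                                       
     [ ] main.h                                         
     [ ] Makefile                                       
     [-] api/                                           
       [ ] server.c                                     
       [x] worker.toml                                  
       [ ] LICENSE                                      
       [ ] logger.md                                    
   [-] tools/                                           
     [-] lib/                                           
       [x] utils.css                                    
       [ ] handler.ts                                   
       [ ] .gitignore                                   


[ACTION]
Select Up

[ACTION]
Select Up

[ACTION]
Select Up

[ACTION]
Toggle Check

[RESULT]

>[x] project/                                           
   [x] cache.h                                          
   [x] docs/                                            
     [x] docs/                                          
       [x] database.rs                                  
       [x] router.yaml                                  
       [x] logger.go                                    
     [x] Makefile                                       
     [x] main.h                                         
     [x] Makefile                                       
     [x] api/                                           
       [x] server.c                                     
       [x] worker.toml                                  
       [x] LICENSE                                      
       [x] logger.md                                    
   [x] tools/                                           
     [x] lib/                                           
       [x] utils.css                                    
       [x] handler.ts                                   
       [x] .gitignore                                   


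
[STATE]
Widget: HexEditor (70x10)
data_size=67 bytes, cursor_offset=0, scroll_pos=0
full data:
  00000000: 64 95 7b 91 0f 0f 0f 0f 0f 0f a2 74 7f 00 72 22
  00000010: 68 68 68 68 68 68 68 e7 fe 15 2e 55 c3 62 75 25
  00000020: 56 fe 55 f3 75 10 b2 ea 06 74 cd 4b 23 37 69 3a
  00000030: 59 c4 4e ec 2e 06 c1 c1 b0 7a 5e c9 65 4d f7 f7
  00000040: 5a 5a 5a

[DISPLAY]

00000000  64 95 7b 91 0f 0f 0f 0f  0f 0f a2 74 7f 00 72 22  |d.{......
00000010  68 68 68 68 68 68 68 e7  fe 15 2e 55 c3 62 75 25  |hhhhhhh..
00000020  56 fe 55 f3 75 10 b2 ea  06 74 cd 4b 23 37 69 3a  |V.U.u....
00000030  59 c4 4e ec 2e 06 c1 c1  b0 7a 5e c9 65 4d f7 f7  |Y.N......
00000040  5a 5a 5a                                          |ZZZ      
                                                                      
                                                                      
                                                                      
                                                                      
                                                                      


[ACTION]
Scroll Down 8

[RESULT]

00000040  5a 5a 5a                                          |ZZZ      
                                                                      
                                                                      
                                                                      
                                                                      
                                                                      
                                                                      
                                                                      
                                                                      
                                                                      


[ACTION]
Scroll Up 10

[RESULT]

00000000  64 95 7b 91 0f 0f 0f 0f  0f 0f a2 74 7f 00 72 22  |d.{......
00000010  68 68 68 68 68 68 68 e7  fe 15 2e 55 c3 62 75 25  |hhhhhhh..
00000020  56 fe 55 f3 75 10 b2 ea  06 74 cd 4b 23 37 69 3a  |V.U.u....
00000030  59 c4 4e ec 2e 06 c1 c1  b0 7a 5e c9 65 4d f7 f7  |Y.N......
00000040  5a 5a 5a                                          |ZZZ      
                                                                      
                                                                      
                                                                      
                                                                      
                                                                      


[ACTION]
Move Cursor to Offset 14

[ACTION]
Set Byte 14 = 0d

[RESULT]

00000000  64 95 7b 91 0f 0f 0f 0f  0f 0f a2 74 7f 00 0D 22  |d.{......
00000010  68 68 68 68 68 68 68 e7  fe 15 2e 55 c3 62 75 25  |hhhhhhh..
00000020  56 fe 55 f3 75 10 b2 ea  06 74 cd 4b 23 37 69 3a  |V.U.u....
00000030  59 c4 4e ec 2e 06 c1 c1  b0 7a 5e c9 65 4d f7 f7  |Y.N......
00000040  5a 5a 5a                                          |ZZZ      
                                                                      
                                                                      
                                                                      
                                                                      
                                                                      


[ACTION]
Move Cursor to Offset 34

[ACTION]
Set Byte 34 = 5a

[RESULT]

00000000  64 95 7b 91 0f 0f 0f 0f  0f 0f a2 74 7f 00 0d 22  |d.{......
00000010  68 68 68 68 68 68 68 e7  fe 15 2e 55 c3 62 75 25  |hhhhhhh..
00000020  56 fe 5A f3 75 10 b2 ea  06 74 cd 4b 23 37 69 3a  |V.Z.u....
00000030  59 c4 4e ec 2e 06 c1 c1  b0 7a 5e c9 65 4d f7 f7  |Y.N......
00000040  5a 5a 5a                                          |ZZZ      
                                                                      
                                                                      
                                                                      
                                                                      
                                                                      


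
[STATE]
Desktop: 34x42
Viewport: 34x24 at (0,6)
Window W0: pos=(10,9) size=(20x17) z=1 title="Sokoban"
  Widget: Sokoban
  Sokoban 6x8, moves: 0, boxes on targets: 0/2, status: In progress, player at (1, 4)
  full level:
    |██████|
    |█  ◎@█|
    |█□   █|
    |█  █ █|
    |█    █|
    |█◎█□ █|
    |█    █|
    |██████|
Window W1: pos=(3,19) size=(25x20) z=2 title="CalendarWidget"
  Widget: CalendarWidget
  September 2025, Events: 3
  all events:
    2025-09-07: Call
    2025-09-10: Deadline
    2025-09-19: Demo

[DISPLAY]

                                  
                                  
                                  
          ┏━━━━━━━━━━━━━━━━━━┓    
          ┃ Sokoban          ┃    
          ┠──────────────────┨    
          ┃██████            ┃    
          ┃█  ◎@█            ┃    
          ┃█□   █            ┃    
          ┃█  █ █            ┃    
          ┃█    █            ┃    
          ┃█◎█□ █            ┃    
          ┃█    █            ┃    
   ┏━━━━━━━━━━━━━━━━━━━━━━━┓ ┃    
   ┃ CalendarWidget        ┃ ┃    
   ┠───────────────────────┨ ┃    
   ┃     September 2025    ┃ ┃    
   ┃Mo Tu We Th Fr Sa Su   ┃ ┃    
   ┃ 1  2  3  4  5  6  7*  ┃ ┃    
   ┃ 8  9 10* 11 12 13 14  ┃━┛    
   ┃15 16 17 18 19* 20 21  ┃      
   ┃22 23 24 25 26 27 28   ┃      
   ┃29 30                  ┃      
   ┃                       ┃      


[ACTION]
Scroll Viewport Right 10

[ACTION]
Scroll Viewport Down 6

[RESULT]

          ┃██████            ┃    
          ┃█  ◎@█            ┃    
          ┃█□   █            ┃    
          ┃█  █ █            ┃    
          ┃█    █            ┃    
          ┃█◎█□ █            ┃    
          ┃█    █            ┃    
   ┏━━━━━━━━━━━━━━━━━━━━━━━┓ ┃    
   ┃ CalendarWidget        ┃ ┃    
   ┠───────────────────────┨ ┃    
   ┃     September 2025    ┃ ┃    
   ┃Mo Tu We Th Fr Sa Su   ┃ ┃    
   ┃ 1  2  3  4  5  6  7*  ┃ ┃    
   ┃ 8  9 10* 11 12 13 14  ┃━┛    
   ┃15 16 17 18 19* 20 21  ┃      
   ┃22 23 24 25 26 27 28   ┃      
   ┃29 30                  ┃      
   ┃                       ┃      
   ┃                       ┃      
   ┃                       ┃      
   ┃                       ┃      
   ┃                       ┃      
   ┃                       ┃      
   ┃                       ┃      


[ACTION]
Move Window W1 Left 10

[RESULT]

          ┃██████            ┃    
          ┃█  ◎@█            ┃    
          ┃█□   █            ┃    
          ┃█  █ █            ┃    
          ┃█    █            ┃    
          ┃█◎█□ █            ┃    
          ┃█    █            ┃    
┏━━━━━━━━━━━━━━━━━━━━━━━┓    ┃    
┃ CalendarWidget        ┃    ┃    
┠───────────────────────┨    ┃    
┃     September 2025    ┃    ┃    
┃Mo Tu We Th Fr Sa Su   ┃    ┃    
┃ 1  2  3  4  5  6  7*  ┃    ┃    
┃ 8  9 10* 11 12 13 14  ┃━━━━┛    
┃15 16 17 18 19* 20 21  ┃         
┃22 23 24 25 26 27 28   ┃         
┃29 30                  ┃         
┃                       ┃         
┃                       ┃         
┃                       ┃         
┃                       ┃         
┃                       ┃         
┃                       ┃         
┃                       ┃         


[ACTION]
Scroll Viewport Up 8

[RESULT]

                                  
                                  
                                  
                                  
                                  
          ┏━━━━━━━━━━━━━━━━━━┓    
          ┃ Sokoban          ┃    
          ┠──────────────────┨    
          ┃██████            ┃    
          ┃█  ◎@█            ┃    
          ┃█□   █            ┃    
          ┃█  █ █            ┃    
          ┃█    █            ┃    
          ┃█◎█□ █            ┃    
          ┃█    █            ┃    
┏━━━━━━━━━━━━━━━━━━━━━━━┓    ┃    
┃ CalendarWidget        ┃    ┃    
┠───────────────────────┨    ┃    
┃     September 2025    ┃    ┃    
┃Mo Tu We Th Fr Sa Su   ┃    ┃    
┃ 1  2  3  4  5  6  7*  ┃    ┃    
┃ 8  9 10* 11 12 13 14  ┃━━━━┛    
┃15 16 17 18 19* 20 21  ┃         
┃22 23 24 25 26 27 28   ┃         


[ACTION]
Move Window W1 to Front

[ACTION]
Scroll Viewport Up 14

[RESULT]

                                  
                                  
                                  
                                  
                                  
                                  
                                  
                                  
                                  
          ┏━━━━━━━━━━━━━━━━━━┓    
          ┃ Sokoban          ┃    
          ┠──────────────────┨    
          ┃██████            ┃    
          ┃█  ◎@█            ┃    
          ┃█□   █            ┃    
          ┃█  █ █            ┃    
          ┃█    █            ┃    
          ┃█◎█□ █            ┃    
          ┃█    █            ┃    
┏━━━━━━━━━━━━━━━━━━━━━━━┓    ┃    
┃ CalendarWidget        ┃    ┃    
┠───────────────────────┨    ┃    
┃     September 2025    ┃    ┃    
┃Mo Tu We Th Fr Sa Su   ┃    ┃    


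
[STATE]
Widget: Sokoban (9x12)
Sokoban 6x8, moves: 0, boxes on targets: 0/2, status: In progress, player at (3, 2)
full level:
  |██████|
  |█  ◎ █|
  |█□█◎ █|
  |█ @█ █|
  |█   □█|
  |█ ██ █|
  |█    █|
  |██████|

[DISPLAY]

██████   
█  ◎ █   
█□█◎ █   
█ @█ █   
█   □█   
█ ██ █   
█    █   
██████   
Moves: 0 
         
         
         


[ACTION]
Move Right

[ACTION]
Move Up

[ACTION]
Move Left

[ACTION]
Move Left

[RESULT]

██████   
█  ◎ █   
█□█◎ █   
█@ █ █   
█   □█   
█ ██ █   
█    █   
██████   
Moves: 1 
         
         
         


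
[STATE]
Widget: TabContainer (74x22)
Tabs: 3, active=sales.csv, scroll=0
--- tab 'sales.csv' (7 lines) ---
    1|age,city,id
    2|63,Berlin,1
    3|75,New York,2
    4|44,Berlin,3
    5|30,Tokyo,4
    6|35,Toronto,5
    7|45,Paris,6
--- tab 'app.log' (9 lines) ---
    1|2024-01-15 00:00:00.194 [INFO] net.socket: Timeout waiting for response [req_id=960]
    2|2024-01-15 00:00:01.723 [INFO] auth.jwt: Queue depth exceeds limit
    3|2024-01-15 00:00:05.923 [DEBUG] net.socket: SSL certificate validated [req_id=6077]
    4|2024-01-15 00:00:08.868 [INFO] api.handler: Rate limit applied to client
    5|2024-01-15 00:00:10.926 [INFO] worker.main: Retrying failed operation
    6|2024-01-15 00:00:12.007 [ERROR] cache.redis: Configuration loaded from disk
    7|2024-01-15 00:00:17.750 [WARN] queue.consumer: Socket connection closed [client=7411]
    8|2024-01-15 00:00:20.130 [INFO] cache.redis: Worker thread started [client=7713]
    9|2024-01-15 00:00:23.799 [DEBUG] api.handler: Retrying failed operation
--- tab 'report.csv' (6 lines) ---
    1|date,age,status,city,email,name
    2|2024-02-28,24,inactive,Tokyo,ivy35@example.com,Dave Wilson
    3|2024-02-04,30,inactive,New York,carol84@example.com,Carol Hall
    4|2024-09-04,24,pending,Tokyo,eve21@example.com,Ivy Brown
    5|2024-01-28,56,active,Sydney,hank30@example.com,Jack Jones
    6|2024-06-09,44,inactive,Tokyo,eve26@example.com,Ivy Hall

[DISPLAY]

[sales.csv]│ app.log │ report.csv                                         
──────────────────────────────────────────────────────────────────────────
age,city,id                                                               
63,Berlin,1                                                               
75,New York,2                                                             
44,Berlin,3                                                               
30,Tokyo,4                                                                
35,Toronto,5                                                              
45,Paris,6                                                                
                                                                          
                                                                          
                                                                          
                                                                          
                                                                          
                                                                          
                                                                          
                                                                          
                                                                          
                                                                          
                                                                          
                                                                          
                                                                          


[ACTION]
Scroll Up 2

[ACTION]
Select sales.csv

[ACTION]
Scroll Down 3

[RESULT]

[sales.csv]│ app.log │ report.csv                                         
──────────────────────────────────────────────────────────────────────────
44,Berlin,3                                                               
30,Tokyo,4                                                                
35,Toronto,5                                                              
45,Paris,6                                                                
                                                                          
                                                                          
                                                                          
                                                                          
                                                                          
                                                                          
                                                                          
                                                                          
                                                                          
                                                                          
                                                                          
                                                                          
                                                                          
                                                                          
                                                                          
                                                                          


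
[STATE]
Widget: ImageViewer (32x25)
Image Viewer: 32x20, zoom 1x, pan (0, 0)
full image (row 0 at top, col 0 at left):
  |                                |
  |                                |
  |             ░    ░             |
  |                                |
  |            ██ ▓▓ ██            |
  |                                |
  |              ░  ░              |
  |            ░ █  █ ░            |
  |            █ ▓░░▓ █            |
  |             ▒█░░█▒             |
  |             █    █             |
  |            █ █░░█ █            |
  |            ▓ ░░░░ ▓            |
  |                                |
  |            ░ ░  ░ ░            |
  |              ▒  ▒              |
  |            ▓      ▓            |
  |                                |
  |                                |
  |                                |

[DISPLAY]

                                
                                
             ░    ░             
                                
            ██ ▓▓ ██            
                                
              ░  ░              
            ░ █  █ ░            
            █ ▓░░▓ █            
             ▒█░░█▒             
             █    █             
            █ █░░█ █            
            ▓ ░░░░ ▓            
                                
            ░ ░  ░ ░            
              ▒  ▒              
            ▓      ▓            
                                
                                
                                
                                
                                
                                
                                
                                


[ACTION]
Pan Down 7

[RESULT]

            ░ █  █ ░            
            █ ▓░░▓ █            
             ▒█░░█▒             
             █    █             
            █ █░░█ █            
            ▓ ░░░░ ▓            
                                
            ░ ░  ░ ░            
              ▒  ▒              
            ▓      ▓            
                                
                                
                                
                                
                                
                                
                                
                                
                                
                                
                                
                                
                                
                                
                                


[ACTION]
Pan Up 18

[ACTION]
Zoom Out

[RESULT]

                                
                                
             ░    ░             
                                
            ██ ▓▓ ██            
                                
              ░  ░              
            ░ █  █ ░            
            █ ▓░░▓ █            
             ▒█░░█▒             
             █    █             
            █ █░░█ █            
            ▓ ░░░░ ▓            
                                
            ░ ░  ░ ░            
              ▒  ▒              
            ▓      ▓            
                                
                                
                                
                                
                                
                                
                                
                                


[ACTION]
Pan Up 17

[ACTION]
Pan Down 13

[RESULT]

                                
            ░ ░  ░ ░            
              ▒  ▒              
            ▓      ▓            
                                
                                
                                
                                
                                
                                
                                
                                
                                
                                
                                
                                
                                
                                
                                
                                
                                
                                
                                
                                
                                


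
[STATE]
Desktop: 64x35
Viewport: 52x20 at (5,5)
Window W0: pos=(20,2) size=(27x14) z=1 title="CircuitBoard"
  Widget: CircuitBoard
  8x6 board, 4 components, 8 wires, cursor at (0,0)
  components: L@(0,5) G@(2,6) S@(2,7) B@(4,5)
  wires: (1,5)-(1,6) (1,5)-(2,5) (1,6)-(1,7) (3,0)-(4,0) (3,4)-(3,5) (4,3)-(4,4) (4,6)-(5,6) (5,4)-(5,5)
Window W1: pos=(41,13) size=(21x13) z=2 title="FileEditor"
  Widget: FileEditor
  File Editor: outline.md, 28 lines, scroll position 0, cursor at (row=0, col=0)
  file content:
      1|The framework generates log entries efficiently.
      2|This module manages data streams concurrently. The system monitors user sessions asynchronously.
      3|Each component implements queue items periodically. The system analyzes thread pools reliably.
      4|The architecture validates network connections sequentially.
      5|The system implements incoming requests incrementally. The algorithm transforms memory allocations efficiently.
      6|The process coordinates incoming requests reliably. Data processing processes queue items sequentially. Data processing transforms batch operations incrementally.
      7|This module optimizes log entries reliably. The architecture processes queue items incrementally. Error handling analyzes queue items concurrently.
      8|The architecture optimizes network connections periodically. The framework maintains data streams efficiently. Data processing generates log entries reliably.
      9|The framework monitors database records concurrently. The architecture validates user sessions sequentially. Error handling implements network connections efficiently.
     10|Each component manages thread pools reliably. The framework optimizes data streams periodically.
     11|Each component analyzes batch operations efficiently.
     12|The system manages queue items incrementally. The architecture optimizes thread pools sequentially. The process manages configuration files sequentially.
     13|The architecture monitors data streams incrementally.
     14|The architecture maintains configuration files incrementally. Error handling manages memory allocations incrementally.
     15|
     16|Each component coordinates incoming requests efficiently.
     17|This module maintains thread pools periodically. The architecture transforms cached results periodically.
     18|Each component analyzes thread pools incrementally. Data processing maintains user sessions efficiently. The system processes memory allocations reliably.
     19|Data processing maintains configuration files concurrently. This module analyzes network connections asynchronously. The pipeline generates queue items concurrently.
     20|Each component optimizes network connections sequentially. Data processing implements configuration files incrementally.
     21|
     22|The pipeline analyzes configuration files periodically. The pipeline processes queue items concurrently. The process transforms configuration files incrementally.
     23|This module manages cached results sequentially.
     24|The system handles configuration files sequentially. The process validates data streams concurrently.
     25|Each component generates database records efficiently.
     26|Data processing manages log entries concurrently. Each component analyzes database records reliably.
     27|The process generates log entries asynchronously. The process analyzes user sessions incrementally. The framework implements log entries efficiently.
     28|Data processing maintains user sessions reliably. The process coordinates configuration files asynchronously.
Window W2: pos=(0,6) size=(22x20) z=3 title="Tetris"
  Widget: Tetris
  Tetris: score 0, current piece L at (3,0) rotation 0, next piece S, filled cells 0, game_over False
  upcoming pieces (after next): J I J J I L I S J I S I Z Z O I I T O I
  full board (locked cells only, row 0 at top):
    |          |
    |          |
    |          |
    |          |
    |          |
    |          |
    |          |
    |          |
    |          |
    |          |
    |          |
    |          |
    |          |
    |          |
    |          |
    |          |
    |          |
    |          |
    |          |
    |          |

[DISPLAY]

               ┃   0 1 2 3 4 5 6 7       ┃          
━━━━━━━━━━━━━━━━┓  [.]                  L┃          
ris             ┃                        ┃          
────────────────┨                       ·┃          
      │Next:    ┃                       │┃          
      │ ░░      ┃                       ·┃          
      │░░       ┃                        ┃          
      │         ┃   ·               · ─ ·┃          
      │         ┃   │               ┏━━━━━━━━━━━━━━━
      │         ┃   ·           · ─ ┃ FileEditor    
      │Score:   ┃━━━━━━━━━━━━━━━━━━━┠───────────────
      │0        ┃                   ┃█he framework g
      │         ┃                   ┃This module man
      │         ┃                   ┃Each component 
      │         ┃                   ┃The architectur
      │         ┃                   ┃The system impl
      │         ┃                   ┃The process coo
      │         ┃                   ┃This module opt
      │         ┃                   ┃The architectur
      │         ┃                   ┃The framework m


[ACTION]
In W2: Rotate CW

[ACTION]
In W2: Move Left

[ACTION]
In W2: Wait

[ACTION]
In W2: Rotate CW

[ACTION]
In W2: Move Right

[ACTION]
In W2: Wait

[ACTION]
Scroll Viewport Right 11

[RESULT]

        ┃   0 1 2 3 4 5 6 7       ┃                 
━━━━━━━━━┓  [.]                  L┃                 
         ┃                        ┃                 
─────────┨                       ·┃                 
Next:    ┃                       │┃                 
 ░░      ┃                       ·┃                 
░░       ┃                        ┃                 
         ┃   ·               · ─ ·┃                 
         ┃   │               ┏━━━━━━━━━━━━━━━━━━━┓  
         ┃   ·           · ─ ┃ FileEditor        ┃  
Score:   ┃━━━━━━━━━━━━━━━━━━━┠───────────────────┨  
0        ┃                   ┃█he framework gene▲┃  
         ┃                   ┃This module manage█┃  
         ┃                   ┃Each component imp░┃  
         ┃                   ┃The architecture v░┃  
         ┃                   ┃The system impleme░┃  
         ┃                   ┃The process coordi░┃  
         ┃                   ┃This module optimi░┃  
         ┃                   ┃The architecture o░┃  
         ┃                   ┃The framework moni▼┃  
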